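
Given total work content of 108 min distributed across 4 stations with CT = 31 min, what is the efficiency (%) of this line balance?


Formula: Efficiency = Sum of Task Times / (N_stations * CT) * 100
Total station capacity = 4 stations * 31 min = 124 min
Efficiency = 108 / 124 * 100 = 87.1%

87.1%


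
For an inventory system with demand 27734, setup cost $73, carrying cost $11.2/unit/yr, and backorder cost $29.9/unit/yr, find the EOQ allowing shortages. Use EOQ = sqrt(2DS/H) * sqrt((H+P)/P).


Formula: EOQ* = sqrt(2DS/H) * sqrt((H+P)/P)
Base EOQ = sqrt(2*27734*73/11.2) = 601.28 units
Correction = sqrt((11.2+29.9)/29.9) = 1.17243
EOQ* = 601.28 * 1.17243 = 705.0 units

705.0 units


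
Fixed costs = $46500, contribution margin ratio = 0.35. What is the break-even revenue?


Formula: BER = Fixed Costs / Contribution Margin Ratio
BER = $46500 / 0.35
BER = $132857.14 (to the nearest cent)

$132857.14


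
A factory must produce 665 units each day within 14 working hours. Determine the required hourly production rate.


Formula: Production Rate = Daily Demand / Available Hours
Rate = 665 units/day / 14 hours/day
Rate = 47.5 units/hour

47.5 units/hour


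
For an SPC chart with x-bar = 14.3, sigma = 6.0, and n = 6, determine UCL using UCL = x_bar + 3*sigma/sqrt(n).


UCL = 14.3 + 3 * 6.0 / sqrt(6)

21.65


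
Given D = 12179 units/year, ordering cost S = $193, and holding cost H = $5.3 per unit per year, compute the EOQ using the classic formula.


Formula: EOQ = sqrt(2 * D * S / H)
Numerator: 2 * 12179 * 193 = 4701094
2DS/H = 4701094 / 5.3 = 886998.9
EOQ = sqrt(886998.9) = 941.8 units

941.8 units


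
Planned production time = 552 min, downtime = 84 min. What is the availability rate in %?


Formula: Availability = (Planned Time - Downtime) / Planned Time * 100
Uptime = 552 - 84 = 468 min
Availability = 468 / 552 * 100 = 84.8%

84.8%


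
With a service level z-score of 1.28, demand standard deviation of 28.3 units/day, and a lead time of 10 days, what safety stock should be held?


Formula: SS = z * sigma_d * sqrt(LT)
sqrt(LT) = sqrt(10) = 3.1623
SS = 1.28 * 28.3 * 3.1623
SS = 114.6 units

114.6 units


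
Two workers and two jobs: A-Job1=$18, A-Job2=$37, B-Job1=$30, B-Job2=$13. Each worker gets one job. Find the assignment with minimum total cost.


Option 1: A->1 + B->2 = $18 + $13 = $31
Option 2: A->2 + B->1 = $37 + $30 = $67
Min cost = min($31, $67) = $31

$31


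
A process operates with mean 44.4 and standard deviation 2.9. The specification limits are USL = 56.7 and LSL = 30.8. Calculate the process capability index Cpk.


Cpu = (56.7 - 44.4) / (3 * 2.9) = 1.41
Cpl = (44.4 - 30.8) / (3 * 2.9) = 1.56
Cpk = min(1.41, 1.56) = 1.41

1.41


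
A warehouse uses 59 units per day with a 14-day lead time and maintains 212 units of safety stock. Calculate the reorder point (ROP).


Formula: ROP = (Daily Demand * Lead Time) + Safety Stock
Demand during lead time = 59 * 14 = 826 units
ROP = 826 + 212 = 1038 units

1038 units


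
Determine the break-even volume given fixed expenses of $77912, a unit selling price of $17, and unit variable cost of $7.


Formula: BEQ = Fixed Costs / (Price - Variable Cost)
Contribution margin = $17 - $7 = $10/unit
BEQ = ceil($77912 / $10/unit) = ceil(7791.2) = 7792 units

7792 units


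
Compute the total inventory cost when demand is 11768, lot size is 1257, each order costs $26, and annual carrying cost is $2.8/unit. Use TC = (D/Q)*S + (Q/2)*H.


TC = 11768/1257 * 26 + 1257/2 * 2.8

$2003.21


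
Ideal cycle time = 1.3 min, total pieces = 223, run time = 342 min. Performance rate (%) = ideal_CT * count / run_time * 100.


Formula: Performance = (Ideal CT * Total Count) / Run Time * 100
Ideal output time = 1.3 * 223 = 289.9 min
Performance = 289.9 / 342 * 100 = 84.8%

84.8%


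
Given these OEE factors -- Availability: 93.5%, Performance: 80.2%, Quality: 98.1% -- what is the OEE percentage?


Formula: OEE = Availability * Performance * Quality / 10000
A * P = 93.5% * 80.2% / 100 = 74.99%
OEE = 74.99% * 98.1% / 100 = 73.6%

73.6%


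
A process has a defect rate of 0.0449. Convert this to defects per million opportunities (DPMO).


DPMO = defect_rate * 1000000 = 0.0449 * 1000000

44900


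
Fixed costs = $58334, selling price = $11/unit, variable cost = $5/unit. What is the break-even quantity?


Formula: BEQ = Fixed Costs / (Price - Variable Cost)
Contribution margin = $11 - $5 = $6/unit
BEQ = ceil($58334 / $6/unit) = ceil(9722.33) = 9723 units

9723 units


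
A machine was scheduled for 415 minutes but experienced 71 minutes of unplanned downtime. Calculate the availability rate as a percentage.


Formula: Availability = (Planned Time - Downtime) / Planned Time * 100
Uptime = 415 - 71 = 344 min
Availability = 344 / 415 * 100 = 82.9%

82.9%


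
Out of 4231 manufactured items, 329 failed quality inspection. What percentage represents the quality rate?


Formula: Quality Rate = Good Pieces / Total Pieces * 100
Good pieces = 4231 - 329 = 3902
QR = 3902 / 4231 * 100 = 92.2%

92.2%


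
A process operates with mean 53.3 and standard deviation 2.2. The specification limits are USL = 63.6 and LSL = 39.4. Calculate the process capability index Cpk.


Cpu = (63.6 - 53.3) / (3 * 2.2) = 1.56
Cpl = (53.3 - 39.4) / (3 * 2.2) = 2.11
Cpk = min(1.56, 2.11) = 1.56

1.56


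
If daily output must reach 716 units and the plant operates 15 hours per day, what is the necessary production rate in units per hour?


Formula: Production Rate = Daily Demand / Available Hours
Rate = 716 units/day / 15 hours/day
Rate = 47.7 units/hour

47.7 units/hour


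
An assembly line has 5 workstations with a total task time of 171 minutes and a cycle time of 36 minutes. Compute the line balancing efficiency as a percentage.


Formula: Efficiency = Sum of Task Times / (N_stations * CT) * 100
Total station capacity = 5 stations * 36 min = 180 min
Efficiency = 171 / 180 * 100 = 95.0%

95.0%


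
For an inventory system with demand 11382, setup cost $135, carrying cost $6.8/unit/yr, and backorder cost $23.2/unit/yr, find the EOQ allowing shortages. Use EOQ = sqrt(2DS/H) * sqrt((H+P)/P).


Formula: EOQ* = sqrt(2DS/H) * sqrt((H+P)/P)
Base EOQ = sqrt(2*11382*135/6.8) = 672.26 units
Correction = sqrt((6.8+23.2)/23.2) = 1.13715
EOQ* = 672.26 * 1.13715 = 764.5 units

764.5 units


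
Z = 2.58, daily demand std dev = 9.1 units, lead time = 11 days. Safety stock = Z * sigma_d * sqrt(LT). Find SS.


Formula: SS = z * sigma_d * sqrt(LT)
sqrt(LT) = sqrt(11) = 3.3166
SS = 2.58 * 9.1 * 3.3166
SS = 77.9 units

77.9 units


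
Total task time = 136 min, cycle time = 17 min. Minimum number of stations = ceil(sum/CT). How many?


Formula: N_min = ceil(Sum of Task Times / Cycle Time)
N_min = ceil(136 min / 17 min) = ceil(8.0)
N_min = 8 stations

8


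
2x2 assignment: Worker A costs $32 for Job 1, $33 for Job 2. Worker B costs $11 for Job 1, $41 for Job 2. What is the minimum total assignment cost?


Option 1: A->1 + B->2 = $32 + $41 = $73
Option 2: A->2 + B->1 = $33 + $11 = $44
Min cost = min($73, $44) = $44

$44


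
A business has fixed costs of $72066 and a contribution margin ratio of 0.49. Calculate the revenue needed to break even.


Formula: BER = Fixed Costs / Contribution Margin Ratio
BER = $72066 / 0.49
BER = $147073.47 (to the nearest cent)

$147073.47


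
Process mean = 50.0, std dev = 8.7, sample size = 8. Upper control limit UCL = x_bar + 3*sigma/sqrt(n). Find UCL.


UCL = 50.0 + 3 * 8.7 / sqrt(8)

59.23


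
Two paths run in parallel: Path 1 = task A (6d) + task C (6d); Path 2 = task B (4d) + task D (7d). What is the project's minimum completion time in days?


Path 1 = 6 + 6 = 12 days
Path 2 = 4 + 7 = 11 days
Duration = max(12, 11) = 12 days

12 days


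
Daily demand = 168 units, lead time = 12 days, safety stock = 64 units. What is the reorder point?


Formula: ROP = (Daily Demand * Lead Time) + Safety Stock
Demand during lead time = 168 * 12 = 2016 units
ROP = 2016 + 64 = 2080 units

2080 units


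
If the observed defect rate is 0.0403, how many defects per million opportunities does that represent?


DPMO = defect_rate * 1000000 = 0.0403 * 1000000

40300


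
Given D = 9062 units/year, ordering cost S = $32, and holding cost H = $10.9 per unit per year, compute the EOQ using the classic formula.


Formula: EOQ = sqrt(2 * D * S / H)
Numerator: 2 * 9062 * 32 = 579968
2DS/H = 579968 / 10.9 = 53208.1
EOQ = sqrt(53208.1) = 230.7 units

230.7 units


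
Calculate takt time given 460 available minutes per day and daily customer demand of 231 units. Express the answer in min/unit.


Formula: Takt Time = Available Production Time / Customer Demand
Takt = 460 min/day / 231 units/day
Takt = 1.99 min/unit

1.99 min/unit


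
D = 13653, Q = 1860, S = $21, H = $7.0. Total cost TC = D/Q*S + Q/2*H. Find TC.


TC = 13653/1860 * 21 + 1860/2 * 7.0

$6664.15


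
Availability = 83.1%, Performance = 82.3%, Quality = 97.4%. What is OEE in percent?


Formula: OEE = Availability * Performance * Quality / 10000
A * P = 83.1% * 82.3% / 100 = 68.39%
OEE = 68.39% * 97.4% / 100 = 66.6%

66.6%


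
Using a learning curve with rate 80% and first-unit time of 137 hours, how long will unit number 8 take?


Formula: T_n = T_1 * (learning_rate)^(log2(n)) where learning_rate = rate/100
Doublings = log2(8) = 3
T_n = 137 * 0.8^3
T_n = 137 * 0.512 = 70.1 hours

70.1 hours


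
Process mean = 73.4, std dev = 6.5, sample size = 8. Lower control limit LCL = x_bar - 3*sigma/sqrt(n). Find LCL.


LCL = 73.4 - 3 * 6.5 / sqrt(8)

66.51


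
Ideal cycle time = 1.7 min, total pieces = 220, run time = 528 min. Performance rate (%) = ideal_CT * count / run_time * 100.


Formula: Performance = (Ideal CT * Total Count) / Run Time * 100
Ideal output time = 1.7 * 220 = 374.0 min
Performance = 374.0 / 528 * 100 = 70.8%

70.8%


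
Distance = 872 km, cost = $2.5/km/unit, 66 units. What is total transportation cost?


TC = dist * cost * units = 872 * 2.5 * 66 = $143880.00

$143880.00


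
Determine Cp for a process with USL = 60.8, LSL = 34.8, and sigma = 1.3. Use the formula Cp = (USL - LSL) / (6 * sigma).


Cp = (60.8 - 34.8) / (6 * 1.3)

3.33


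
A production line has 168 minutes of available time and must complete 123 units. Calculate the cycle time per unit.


Formula: CT = Available Time / Number of Units
CT = 168 min / 123 units
CT = 1.37 min/unit

1.37 min/unit


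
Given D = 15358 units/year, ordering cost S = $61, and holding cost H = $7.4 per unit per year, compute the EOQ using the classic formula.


Formula: EOQ = sqrt(2 * D * S / H)
Numerator: 2 * 15358 * 61 = 1873676
2DS/H = 1873676 / 7.4 = 253199.5
EOQ = sqrt(253199.5) = 503.2 units

503.2 units


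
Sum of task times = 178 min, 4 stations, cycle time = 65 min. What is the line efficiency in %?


Formula: Efficiency = Sum of Task Times / (N_stations * CT) * 100
Total station capacity = 4 stations * 65 min = 260 min
Efficiency = 178 / 260 * 100 = 68.5%

68.5%


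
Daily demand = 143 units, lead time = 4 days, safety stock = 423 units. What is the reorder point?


Formula: ROP = (Daily Demand * Lead Time) + Safety Stock
Demand during lead time = 143 * 4 = 572 units
ROP = 572 + 423 = 995 units

995 units


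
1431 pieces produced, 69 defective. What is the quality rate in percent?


Formula: Quality Rate = Good Pieces / Total Pieces * 100
Good pieces = 1431 - 69 = 1362
QR = 1362 / 1431 * 100 = 95.2%

95.2%


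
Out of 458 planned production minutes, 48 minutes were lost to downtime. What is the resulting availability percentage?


Formula: Availability = (Planned Time - Downtime) / Planned Time * 100
Uptime = 458 - 48 = 410 min
Availability = 410 / 458 * 100 = 89.5%

89.5%


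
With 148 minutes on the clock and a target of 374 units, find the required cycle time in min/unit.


Formula: CT = Available Time / Number of Units
CT = 148 min / 374 units
CT = 0.4 min/unit

0.4 min/unit


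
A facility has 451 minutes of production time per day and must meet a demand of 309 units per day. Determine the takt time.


Formula: Takt Time = Available Production Time / Customer Demand
Takt = 451 min/day / 309 units/day
Takt = 1.46 min/unit

1.46 min/unit


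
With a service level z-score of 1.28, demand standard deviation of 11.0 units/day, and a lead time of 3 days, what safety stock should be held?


Formula: SS = z * sigma_d * sqrt(LT)
sqrt(LT) = sqrt(3) = 1.7321
SS = 1.28 * 11.0 * 1.7321
SS = 24.4 units

24.4 units


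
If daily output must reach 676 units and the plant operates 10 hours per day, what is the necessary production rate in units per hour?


Formula: Production Rate = Daily Demand / Available Hours
Rate = 676 units/day / 10 hours/day
Rate = 67.6 units/hour

67.6 units/hour


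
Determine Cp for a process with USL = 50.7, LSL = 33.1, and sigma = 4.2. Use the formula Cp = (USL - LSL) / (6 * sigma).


Cp = (50.7 - 33.1) / (6 * 4.2)

0.7


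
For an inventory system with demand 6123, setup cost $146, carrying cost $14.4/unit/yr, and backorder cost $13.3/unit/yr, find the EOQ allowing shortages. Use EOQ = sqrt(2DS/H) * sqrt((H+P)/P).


Formula: EOQ* = sqrt(2DS/H) * sqrt((H+P)/P)
Base EOQ = sqrt(2*6123*146/14.4) = 352.36 units
Correction = sqrt((14.4+13.3)/13.3) = 1.44316
EOQ* = 352.36 * 1.44316 = 508.5 units

508.5 units


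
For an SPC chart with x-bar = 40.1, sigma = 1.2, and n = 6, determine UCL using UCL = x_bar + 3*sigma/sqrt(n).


UCL = 40.1 + 3 * 1.2 / sqrt(6)

41.57


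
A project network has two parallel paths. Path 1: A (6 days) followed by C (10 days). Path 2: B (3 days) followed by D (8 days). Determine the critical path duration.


Path 1 = 6 + 10 = 16 days
Path 2 = 3 + 8 = 11 days
Duration = max(16, 11) = 16 days

16 days


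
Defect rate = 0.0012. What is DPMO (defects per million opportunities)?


DPMO = defect_rate * 1000000 = 0.0012 * 1000000

1200


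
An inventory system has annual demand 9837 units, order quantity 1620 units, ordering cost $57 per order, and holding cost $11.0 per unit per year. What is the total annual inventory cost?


TC = 9837/1620 * 57 + 1620/2 * 11.0

$9256.12


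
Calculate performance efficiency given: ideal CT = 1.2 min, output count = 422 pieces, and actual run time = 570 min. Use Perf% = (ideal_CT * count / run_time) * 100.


Formula: Performance = (Ideal CT * Total Count) / Run Time * 100
Ideal output time = 1.2 * 422 = 506.4 min
Performance = 506.4 / 570 * 100 = 88.8%

88.8%


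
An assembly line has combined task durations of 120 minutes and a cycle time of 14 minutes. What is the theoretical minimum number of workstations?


Formula: N_min = ceil(Sum of Task Times / Cycle Time)
N_min = ceil(120 min / 14 min) = ceil(8.5714)
N_min = 9 stations

9


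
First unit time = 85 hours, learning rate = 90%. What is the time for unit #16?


Formula: T_n = T_1 * (learning_rate)^(log2(n)) where learning_rate = rate/100
Doublings = log2(16) = 4
T_n = 85 * 0.9^4
T_n = 85 * 0.6561 = 55.8 hours

55.8 hours


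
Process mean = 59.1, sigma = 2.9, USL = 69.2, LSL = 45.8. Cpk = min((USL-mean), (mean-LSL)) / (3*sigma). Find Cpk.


Cpu = (69.2 - 59.1) / (3 * 2.9) = 1.16
Cpl = (59.1 - 45.8) / (3 * 2.9) = 1.53
Cpk = min(1.16, 1.53) = 1.16

1.16


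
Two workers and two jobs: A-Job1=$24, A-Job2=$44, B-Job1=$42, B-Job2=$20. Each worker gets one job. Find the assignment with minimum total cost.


Option 1: A->1 + B->2 = $24 + $20 = $44
Option 2: A->2 + B->1 = $44 + $42 = $86
Min cost = min($44, $86) = $44

$44


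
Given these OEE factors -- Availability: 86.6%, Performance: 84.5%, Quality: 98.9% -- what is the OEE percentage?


Formula: OEE = Availability * Performance * Quality / 10000
A * P = 86.6% * 84.5% / 100 = 73.18%
OEE = 73.18% * 98.9% / 100 = 72.4%

72.4%


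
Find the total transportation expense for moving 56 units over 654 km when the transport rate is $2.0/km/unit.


TC = dist * cost * units = 654 * 2.0 * 56 = $73248.00

$73248.00


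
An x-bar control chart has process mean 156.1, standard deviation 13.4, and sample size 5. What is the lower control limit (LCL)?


LCL = 156.1 - 3 * 13.4 / sqrt(5)

138.12


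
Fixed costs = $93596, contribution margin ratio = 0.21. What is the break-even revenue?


Formula: BER = Fixed Costs / Contribution Margin Ratio
BER = $93596 / 0.21
BER = $445695.24 (to the nearest cent)

$445695.24


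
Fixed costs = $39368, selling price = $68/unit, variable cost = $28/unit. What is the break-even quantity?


Formula: BEQ = Fixed Costs / (Price - Variable Cost)
Contribution margin = $68 - $28 = $40/unit
BEQ = ceil($39368 / $40/unit) = ceil(984.2) = 985 units

985 units


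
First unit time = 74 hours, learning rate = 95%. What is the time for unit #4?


Formula: T_n = T_1 * (learning_rate)^(log2(n)) where learning_rate = rate/100
Doublings = log2(4) = 2
T_n = 74 * 0.95^2
T_n = 74 * 0.9025 = 66.8 hours

66.8 hours


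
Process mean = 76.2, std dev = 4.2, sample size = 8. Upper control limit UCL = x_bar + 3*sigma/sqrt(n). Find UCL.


UCL = 76.2 + 3 * 4.2 / sqrt(8)

80.65


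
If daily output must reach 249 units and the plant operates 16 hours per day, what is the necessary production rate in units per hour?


Formula: Production Rate = Daily Demand / Available Hours
Rate = 249 units/day / 16 hours/day
Rate = 15.6 units/hour

15.6 units/hour


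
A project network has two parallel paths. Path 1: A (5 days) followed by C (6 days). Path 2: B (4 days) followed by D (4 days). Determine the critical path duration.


Path 1 = 5 + 6 = 11 days
Path 2 = 4 + 4 = 8 days
Duration = max(11, 8) = 11 days

11 days


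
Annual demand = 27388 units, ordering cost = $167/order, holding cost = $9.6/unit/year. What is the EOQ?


Formula: EOQ = sqrt(2 * D * S / H)
Numerator: 2 * 27388 * 167 = 9147592
2DS/H = 9147592 / 9.6 = 952874.2
EOQ = sqrt(952874.2) = 976.2 units

976.2 units


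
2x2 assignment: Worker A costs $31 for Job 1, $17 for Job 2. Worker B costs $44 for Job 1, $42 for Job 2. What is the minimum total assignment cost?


Option 1: A->1 + B->2 = $31 + $42 = $73
Option 2: A->2 + B->1 = $17 + $44 = $61
Min cost = min($73, $61) = $61

$61


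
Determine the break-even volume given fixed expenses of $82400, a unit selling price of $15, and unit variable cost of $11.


Formula: BEQ = Fixed Costs / (Price - Variable Cost)
Contribution margin = $15 - $11 = $4/unit
BEQ = ceil($82400 / $4/unit) = ceil(20600.0) = 20600 units

20600 units


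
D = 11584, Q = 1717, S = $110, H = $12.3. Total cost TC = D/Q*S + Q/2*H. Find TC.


TC = 11584/1717 * 110 + 1717/2 * 12.3

$11301.68


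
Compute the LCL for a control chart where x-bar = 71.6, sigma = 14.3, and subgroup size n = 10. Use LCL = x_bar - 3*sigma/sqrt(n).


LCL = 71.6 - 3 * 14.3 / sqrt(10)

58.03


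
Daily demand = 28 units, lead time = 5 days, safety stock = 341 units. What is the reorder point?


Formula: ROP = (Daily Demand * Lead Time) + Safety Stock
Demand during lead time = 28 * 5 = 140 units
ROP = 140 + 341 = 481 units

481 units


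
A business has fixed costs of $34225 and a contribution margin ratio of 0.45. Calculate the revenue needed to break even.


Formula: BER = Fixed Costs / Contribution Margin Ratio
BER = $34225 / 0.45
BER = $76055.56 (to the nearest cent)

$76055.56


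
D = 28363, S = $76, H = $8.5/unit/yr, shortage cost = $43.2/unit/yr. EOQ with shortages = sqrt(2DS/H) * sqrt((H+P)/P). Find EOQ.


Formula: EOQ* = sqrt(2DS/H) * sqrt((H+P)/P)
Base EOQ = sqrt(2*28363*76/8.5) = 712.18 units
Correction = sqrt((8.5+43.2)/43.2) = 1.09396
EOQ* = 712.18 * 1.09396 = 779.1 units

779.1 units


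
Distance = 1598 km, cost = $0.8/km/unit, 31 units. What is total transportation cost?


TC = dist * cost * units = 1598 * 0.8 * 31 = $39630.40

$39630.40


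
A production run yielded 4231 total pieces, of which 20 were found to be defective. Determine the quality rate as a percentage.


Formula: Quality Rate = Good Pieces / Total Pieces * 100
Good pieces = 4231 - 20 = 4211
QR = 4211 / 4231 * 100 = 99.5%

99.5%


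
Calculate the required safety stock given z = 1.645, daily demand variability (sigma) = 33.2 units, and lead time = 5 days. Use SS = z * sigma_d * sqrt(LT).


Formula: SS = z * sigma_d * sqrt(LT)
sqrt(LT) = sqrt(5) = 2.2361
SS = 1.645 * 33.2 * 2.2361
SS = 122.1 units

122.1 units


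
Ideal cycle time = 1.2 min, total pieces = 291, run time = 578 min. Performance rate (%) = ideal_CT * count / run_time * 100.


Formula: Performance = (Ideal CT * Total Count) / Run Time * 100
Ideal output time = 1.2 * 291 = 349.2 min
Performance = 349.2 / 578 * 100 = 60.4%

60.4%


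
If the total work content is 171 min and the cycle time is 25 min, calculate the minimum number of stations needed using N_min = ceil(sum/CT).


Formula: N_min = ceil(Sum of Task Times / Cycle Time)
N_min = ceil(171 min / 25 min) = ceil(6.84)
N_min = 7 stations

7


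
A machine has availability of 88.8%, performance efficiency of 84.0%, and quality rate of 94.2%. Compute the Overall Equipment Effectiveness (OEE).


Formula: OEE = Availability * Performance * Quality / 10000
A * P = 88.8% * 84.0% / 100 = 74.59%
OEE = 74.59% * 94.2% / 100 = 70.3%

70.3%


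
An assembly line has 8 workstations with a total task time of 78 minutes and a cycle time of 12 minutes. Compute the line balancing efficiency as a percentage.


Formula: Efficiency = Sum of Task Times / (N_stations * CT) * 100
Total station capacity = 8 stations * 12 min = 96 min
Efficiency = 78 / 96 * 100 = 81.3%

81.3%


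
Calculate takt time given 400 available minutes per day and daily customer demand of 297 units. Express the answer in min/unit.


Formula: Takt Time = Available Production Time / Customer Demand
Takt = 400 min/day / 297 units/day
Takt = 1.35 min/unit

1.35 min/unit


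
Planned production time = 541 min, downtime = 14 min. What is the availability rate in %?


Formula: Availability = (Planned Time - Downtime) / Planned Time * 100
Uptime = 541 - 14 = 527 min
Availability = 527 / 541 * 100 = 97.4%

97.4%


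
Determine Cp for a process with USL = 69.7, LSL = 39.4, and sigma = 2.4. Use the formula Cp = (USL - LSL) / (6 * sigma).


Cp = (69.7 - 39.4) / (6 * 2.4)

2.1


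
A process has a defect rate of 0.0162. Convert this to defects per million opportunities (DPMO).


DPMO = defect_rate * 1000000 = 0.0162 * 1000000

16200


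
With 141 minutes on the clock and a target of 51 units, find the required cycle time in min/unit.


Formula: CT = Available Time / Number of Units
CT = 141 min / 51 units
CT = 2.76 min/unit

2.76 min/unit


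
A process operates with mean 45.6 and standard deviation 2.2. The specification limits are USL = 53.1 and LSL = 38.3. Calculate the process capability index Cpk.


Cpu = (53.1 - 45.6) / (3 * 2.2) = 1.14
Cpl = (45.6 - 38.3) / (3 * 2.2) = 1.11
Cpk = min(1.14, 1.11) = 1.11

1.11


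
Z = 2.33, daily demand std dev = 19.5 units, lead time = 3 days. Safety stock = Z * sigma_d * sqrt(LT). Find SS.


Formula: SS = z * sigma_d * sqrt(LT)
sqrt(LT) = sqrt(3) = 1.7321
SS = 2.33 * 19.5 * 1.7321
SS = 78.7 units

78.7 units


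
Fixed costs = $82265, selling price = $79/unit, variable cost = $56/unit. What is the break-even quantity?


Formula: BEQ = Fixed Costs / (Price - Variable Cost)
Contribution margin = $79 - $56 = $23/unit
BEQ = ceil($82265 / $23/unit) = ceil(3576.74) = 3577 units

3577 units


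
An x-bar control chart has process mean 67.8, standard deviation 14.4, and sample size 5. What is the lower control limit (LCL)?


LCL = 67.8 - 3 * 14.4 / sqrt(5)

48.48


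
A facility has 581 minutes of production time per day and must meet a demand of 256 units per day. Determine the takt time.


Formula: Takt Time = Available Production Time / Customer Demand
Takt = 581 min/day / 256 units/day
Takt = 2.27 min/unit

2.27 min/unit


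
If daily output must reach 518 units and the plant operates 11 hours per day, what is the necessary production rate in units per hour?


Formula: Production Rate = Daily Demand / Available Hours
Rate = 518 units/day / 11 hours/day
Rate = 47.1 units/hour

47.1 units/hour


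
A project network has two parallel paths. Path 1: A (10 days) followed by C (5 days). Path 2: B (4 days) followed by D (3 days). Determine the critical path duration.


Path 1 = 10 + 5 = 15 days
Path 2 = 4 + 3 = 7 days
Duration = max(15, 7) = 15 days

15 days


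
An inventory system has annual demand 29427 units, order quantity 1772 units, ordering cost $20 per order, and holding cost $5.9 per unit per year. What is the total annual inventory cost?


TC = 29427/1772 * 20 + 1772/2 * 5.9

$5559.53


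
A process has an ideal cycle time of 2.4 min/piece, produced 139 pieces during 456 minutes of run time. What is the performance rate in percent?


Formula: Performance = (Ideal CT * Total Count) / Run Time * 100
Ideal output time = 2.4 * 139 = 333.6 min
Performance = 333.6 / 456 * 100 = 73.2%

73.2%


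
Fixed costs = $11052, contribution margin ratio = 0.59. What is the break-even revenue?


Formula: BER = Fixed Costs / Contribution Margin Ratio
BER = $11052 / 0.59
BER = $18732.20 (to the nearest cent)

$18732.20


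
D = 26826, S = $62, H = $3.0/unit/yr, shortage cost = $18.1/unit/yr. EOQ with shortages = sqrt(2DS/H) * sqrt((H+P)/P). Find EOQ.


Formula: EOQ* = sqrt(2DS/H) * sqrt((H+P)/P)
Base EOQ = sqrt(2*26826*62/3.0) = 1053.0 units
Correction = sqrt((3.0+18.1)/18.1) = 1.0797
EOQ* = 1053.0 * 1.0797 = 1136.9 units

1136.9 units


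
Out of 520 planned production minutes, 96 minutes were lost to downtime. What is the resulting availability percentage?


Formula: Availability = (Planned Time - Downtime) / Planned Time * 100
Uptime = 520 - 96 = 424 min
Availability = 424 / 520 * 100 = 81.5%

81.5%


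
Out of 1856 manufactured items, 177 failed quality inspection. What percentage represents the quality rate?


Formula: Quality Rate = Good Pieces / Total Pieces * 100
Good pieces = 1856 - 177 = 1679
QR = 1679 / 1856 * 100 = 90.5%

90.5%


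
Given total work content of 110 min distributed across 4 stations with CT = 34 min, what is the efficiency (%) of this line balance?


Formula: Efficiency = Sum of Task Times / (N_stations * CT) * 100
Total station capacity = 4 stations * 34 min = 136 min
Efficiency = 110 / 136 * 100 = 80.9%

80.9%


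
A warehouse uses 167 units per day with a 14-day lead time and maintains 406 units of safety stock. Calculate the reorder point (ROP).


Formula: ROP = (Daily Demand * Lead Time) + Safety Stock
Demand during lead time = 167 * 14 = 2338 units
ROP = 2338 + 406 = 2744 units

2744 units


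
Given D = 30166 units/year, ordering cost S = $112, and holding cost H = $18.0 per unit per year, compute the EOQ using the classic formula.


Formula: EOQ = sqrt(2 * D * S / H)
Numerator: 2 * 30166 * 112 = 6757184
2DS/H = 6757184 / 18.0 = 375399.1
EOQ = sqrt(375399.1) = 612.7 units

612.7 units


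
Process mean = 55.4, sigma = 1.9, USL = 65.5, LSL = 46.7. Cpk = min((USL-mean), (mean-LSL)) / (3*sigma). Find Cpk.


Cpu = (65.5 - 55.4) / (3 * 1.9) = 1.77
Cpl = (55.4 - 46.7) / (3 * 1.9) = 1.53
Cpk = min(1.77, 1.53) = 1.53

1.53


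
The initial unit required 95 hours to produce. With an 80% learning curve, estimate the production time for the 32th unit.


Formula: T_n = T_1 * (learning_rate)^(log2(n)) where learning_rate = rate/100
Doublings = log2(32) = 5
T_n = 95 * 0.8^5
T_n = 95 * 0.3277 = 31.1 hours

31.1 hours


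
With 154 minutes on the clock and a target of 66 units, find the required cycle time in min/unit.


Formula: CT = Available Time / Number of Units
CT = 154 min / 66 units
CT = 2.33 min/unit

2.33 min/unit


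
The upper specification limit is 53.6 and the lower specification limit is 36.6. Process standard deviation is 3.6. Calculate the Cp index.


Cp = (53.6 - 36.6) / (6 * 3.6)

0.79


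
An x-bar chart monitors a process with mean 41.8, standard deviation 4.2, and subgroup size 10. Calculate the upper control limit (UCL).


UCL = 41.8 + 3 * 4.2 / sqrt(10)

45.78


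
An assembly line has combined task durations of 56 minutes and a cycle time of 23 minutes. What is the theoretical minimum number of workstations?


Formula: N_min = ceil(Sum of Task Times / Cycle Time)
N_min = ceil(56 min / 23 min) = ceil(2.4348)
N_min = 3 stations

3


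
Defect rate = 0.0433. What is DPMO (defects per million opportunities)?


DPMO = defect_rate * 1000000 = 0.0433 * 1000000

43300


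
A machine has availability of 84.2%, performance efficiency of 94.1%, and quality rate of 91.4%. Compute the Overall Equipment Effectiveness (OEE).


Formula: OEE = Availability * Performance * Quality / 10000
A * P = 84.2% * 94.1% / 100 = 79.23%
OEE = 79.23% * 91.4% / 100 = 72.4%

72.4%


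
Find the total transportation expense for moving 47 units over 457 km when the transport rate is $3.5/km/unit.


TC = dist * cost * units = 457 * 3.5 * 47 = $75176.50

$75176.50


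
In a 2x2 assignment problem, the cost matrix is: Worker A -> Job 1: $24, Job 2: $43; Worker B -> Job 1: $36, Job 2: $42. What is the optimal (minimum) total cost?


Option 1: A->1 + B->2 = $24 + $42 = $66
Option 2: A->2 + B->1 = $43 + $36 = $79
Min cost = min($66, $79) = $66

$66


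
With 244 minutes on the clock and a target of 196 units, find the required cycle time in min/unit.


Formula: CT = Available Time / Number of Units
CT = 244 min / 196 units
CT = 1.24 min/unit

1.24 min/unit


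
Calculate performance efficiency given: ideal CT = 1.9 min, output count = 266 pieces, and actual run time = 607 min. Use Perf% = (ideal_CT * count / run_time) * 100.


Formula: Performance = (Ideal CT * Total Count) / Run Time * 100
Ideal output time = 1.9 * 266 = 505.4 min
Performance = 505.4 / 607 * 100 = 83.3%

83.3%


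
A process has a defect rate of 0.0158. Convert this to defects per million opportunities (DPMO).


DPMO = defect_rate * 1000000 = 0.0158 * 1000000

15800


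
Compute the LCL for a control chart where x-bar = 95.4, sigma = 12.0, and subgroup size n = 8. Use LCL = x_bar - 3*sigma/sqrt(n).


LCL = 95.4 - 3 * 12.0 / sqrt(8)

82.67


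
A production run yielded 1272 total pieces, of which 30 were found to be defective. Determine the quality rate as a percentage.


Formula: Quality Rate = Good Pieces / Total Pieces * 100
Good pieces = 1272 - 30 = 1242
QR = 1242 / 1272 * 100 = 97.6%

97.6%


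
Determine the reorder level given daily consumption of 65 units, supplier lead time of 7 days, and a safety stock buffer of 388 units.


Formula: ROP = (Daily Demand * Lead Time) + Safety Stock
Demand during lead time = 65 * 7 = 455 units
ROP = 455 + 388 = 843 units

843 units


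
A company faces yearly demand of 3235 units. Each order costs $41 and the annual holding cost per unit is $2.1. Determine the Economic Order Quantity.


Formula: EOQ = sqrt(2 * D * S / H)
Numerator: 2 * 3235 * 41 = 265270
2DS/H = 265270 / 2.1 = 126319.0
EOQ = sqrt(126319.0) = 355.4 units

355.4 units


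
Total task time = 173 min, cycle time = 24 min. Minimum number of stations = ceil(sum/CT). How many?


Formula: N_min = ceil(Sum of Task Times / Cycle Time)
N_min = ceil(173 min / 24 min) = ceil(7.2083)
N_min = 8 stations

8


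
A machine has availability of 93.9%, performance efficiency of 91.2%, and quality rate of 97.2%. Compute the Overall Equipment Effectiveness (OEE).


Formula: OEE = Availability * Performance * Quality / 10000
A * P = 93.9% * 91.2% / 100 = 85.64%
OEE = 85.64% * 97.2% / 100 = 83.2%

83.2%


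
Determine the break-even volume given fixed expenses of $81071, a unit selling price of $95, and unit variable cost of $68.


Formula: BEQ = Fixed Costs / (Price - Variable Cost)
Contribution margin = $95 - $68 = $27/unit
BEQ = ceil($81071 / $27/unit) = ceil(3002.63) = 3003 units

3003 units


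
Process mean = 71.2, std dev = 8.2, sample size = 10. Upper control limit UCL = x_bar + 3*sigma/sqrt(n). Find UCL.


UCL = 71.2 + 3 * 8.2 / sqrt(10)

78.98


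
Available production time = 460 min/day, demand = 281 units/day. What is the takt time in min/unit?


Formula: Takt Time = Available Production Time / Customer Demand
Takt = 460 min/day / 281 units/day
Takt = 1.64 min/unit

1.64 min/unit


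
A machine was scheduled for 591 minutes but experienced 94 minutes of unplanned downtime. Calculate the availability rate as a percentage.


Formula: Availability = (Planned Time - Downtime) / Planned Time * 100
Uptime = 591 - 94 = 497 min
Availability = 497 / 591 * 100 = 84.1%

84.1%


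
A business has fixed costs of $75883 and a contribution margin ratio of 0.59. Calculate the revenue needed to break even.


Formula: BER = Fixed Costs / Contribution Margin Ratio
BER = $75883 / 0.59
BER = $128615.25 (to the nearest cent)

$128615.25


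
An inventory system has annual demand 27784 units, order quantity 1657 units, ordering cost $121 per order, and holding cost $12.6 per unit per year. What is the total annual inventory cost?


TC = 27784/1657 * 121 + 1657/2 * 12.6

$12467.99


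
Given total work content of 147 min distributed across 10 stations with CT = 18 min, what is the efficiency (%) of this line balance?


Formula: Efficiency = Sum of Task Times / (N_stations * CT) * 100
Total station capacity = 10 stations * 18 min = 180 min
Efficiency = 147 / 180 * 100 = 81.7%

81.7%


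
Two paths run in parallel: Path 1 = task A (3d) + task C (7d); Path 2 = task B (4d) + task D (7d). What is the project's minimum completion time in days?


Path 1 = 3 + 7 = 10 days
Path 2 = 4 + 7 = 11 days
Duration = max(10, 11) = 11 days

11 days


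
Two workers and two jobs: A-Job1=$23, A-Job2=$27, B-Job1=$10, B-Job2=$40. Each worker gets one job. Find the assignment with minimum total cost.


Option 1: A->1 + B->2 = $23 + $40 = $63
Option 2: A->2 + B->1 = $27 + $10 = $37
Min cost = min($63, $37) = $37

$37


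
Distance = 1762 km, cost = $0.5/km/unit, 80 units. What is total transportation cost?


TC = dist * cost * units = 1762 * 0.5 * 80 = $70480.00

$70480.00


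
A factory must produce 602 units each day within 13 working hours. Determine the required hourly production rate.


Formula: Production Rate = Daily Demand / Available Hours
Rate = 602 units/day / 13 hours/day
Rate = 46.3 units/hour

46.3 units/hour


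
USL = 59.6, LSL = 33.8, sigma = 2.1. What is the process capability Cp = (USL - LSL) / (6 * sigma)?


Cp = (59.6 - 33.8) / (6 * 2.1)

2.05


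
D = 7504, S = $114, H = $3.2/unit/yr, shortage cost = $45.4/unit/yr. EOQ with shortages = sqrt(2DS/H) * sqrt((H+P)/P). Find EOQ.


Formula: EOQ* = sqrt(2DS/H) * sqrt((H+P)/P)
Base EOQ = sqrt(2*7504*114/3.2) = 731.2 units
Correction = sqrt((3.2+45.4)/45.4) = 1.03464
EOQ* = 731.2 * 1.03464 = 756.5 units

756.5 units


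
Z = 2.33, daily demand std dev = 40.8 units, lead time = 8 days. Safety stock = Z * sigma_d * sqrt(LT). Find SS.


Formula: SS = z * sigma_d * sqrt(LT)
sqrt(LT) = sqrt(8) = 2.8284
SS = 2.33 * 40.8 * 2.8284
SS = 268.9 units

268.9 units


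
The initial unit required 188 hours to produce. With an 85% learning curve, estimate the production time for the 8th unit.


Formula: T_n = T_1 * (learning_rate)^(log2(n)) where learning_rate = rate/100
Doublings = log2(8) = 3
T_n = 188 * 0.85^3
T_n = 188 * 0.6141 = 115.5 hours

115.5 hours


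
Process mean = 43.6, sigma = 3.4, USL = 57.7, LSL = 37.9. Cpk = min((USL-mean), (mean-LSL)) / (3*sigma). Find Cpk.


Cpu = (57.7 - 43.6) / (3 * 3.4) = 1.38
Cpl = (43.6 - 37.9) / (3 * 3.4) = 0.56
Cpk = min(1.38, 0.56) = 0.56

0.56


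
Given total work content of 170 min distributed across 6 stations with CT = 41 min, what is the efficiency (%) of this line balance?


Formula: Efficiency = Sum of Task Times / (N_stations * CT) * 100
Total station capacity = 6 stations * 41 min = 246 min
Efficiency = 170 / 246 * 100 = 69.1%

69.1%


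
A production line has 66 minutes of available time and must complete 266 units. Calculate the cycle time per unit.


Formula: CT = Available Time / Number of Units
CT = 66 min / 266 units
CT = 0.25 min/unit

0.25 min/unit


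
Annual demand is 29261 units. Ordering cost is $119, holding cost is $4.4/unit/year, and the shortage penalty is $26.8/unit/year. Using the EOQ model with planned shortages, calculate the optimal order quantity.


Formula: EOQ* = sqrt(2DS/H) * sqrt((H+P)/P)
Base EOQ = sqrt(2*29261*119/4.4) = 1258.08 units
Correction = sqrt((4.4+26.8)/26.8) = 1.07897
EOQ* = 1258.08 * 1.07897 = 1357.4 units

1357.4 units


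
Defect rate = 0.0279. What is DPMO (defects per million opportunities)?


DPMO = defect_rate * 1000000 = 0.0279 * 1000000

27900


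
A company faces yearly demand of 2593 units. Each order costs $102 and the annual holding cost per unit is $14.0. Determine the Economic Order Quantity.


Formula: EOQ = sqrt(2 * D * S / H)
Numerator: 2 * 2593 * 102 = 528972
2DS/H = 528972 / 14.0 = 37783.7
EOQ = sqrt(37783.7) = 194.4 units

194.4 units


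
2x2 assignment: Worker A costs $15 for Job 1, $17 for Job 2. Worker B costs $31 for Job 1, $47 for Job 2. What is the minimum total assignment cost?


Option 1: A->1 + B->2 = $15 + $47 = $62
Option 2: A->2 + B->1 = $17 + $31 = $48
Min cost = min($62, $48) = $48

$48


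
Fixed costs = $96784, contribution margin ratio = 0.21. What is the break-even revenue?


Formula: BER = Fixed Costs / Contribution Margin Ratio
BER = $96784 / 0.21
BER = $460876.19 (to the nearest cent)

$460876.19


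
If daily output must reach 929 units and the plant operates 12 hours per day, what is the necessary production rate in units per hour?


Formula: Production Rate = Daily Demand / Available Hours
Rate = 929 units/day / 12 hours/day
Rate = 77.4 units/hour

77.4 units/hour


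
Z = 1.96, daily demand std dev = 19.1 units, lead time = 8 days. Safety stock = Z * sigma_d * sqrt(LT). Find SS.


Formula: SS = z * sigma_d * sqrt(LT)
sqrt(LT) = sqrt(8) = 2.8284
SS = 1.96 * 19.1 * 2.8284
SS = 105.9 units

105.9 units


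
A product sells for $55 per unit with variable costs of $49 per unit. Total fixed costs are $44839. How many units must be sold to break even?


Formula: BEQ = Fixed Costs / (Price - Variable Cost)
Contribution margin = $55 - $49 = $6/unit
BEQ = ceil($44839 / $6/unit) = ceil(7473.17) = 7474 units

7474 units


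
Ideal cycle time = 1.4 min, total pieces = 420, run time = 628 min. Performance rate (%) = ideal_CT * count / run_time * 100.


Formula: Performance = (Ideal CT * Total Count) / Run Time * 100
Ideal output time = 1.4 * 420 = 588.0 min
Performance = 588.0 / 628 * 100 = 93.6%

93.6%


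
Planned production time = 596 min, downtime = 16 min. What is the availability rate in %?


Formula: Availability = (Planned Time - Downtime) / Planned Time * 100
Uptime = 596 - 16 = 580 min
Availability = 580 / 596 * 100 = 97.3%

97.3%


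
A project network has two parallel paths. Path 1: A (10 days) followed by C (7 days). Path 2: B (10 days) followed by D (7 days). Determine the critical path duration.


Path 1 = 10 + 7 = 17 days
Path 2 = 10 + 7 = 17 days
Duration = max(17, 17) = 17 days

17 days


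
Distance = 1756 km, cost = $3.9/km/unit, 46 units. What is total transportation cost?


TC = dist * cost * units = 1756 * 3.9 * 46 = $315026.40

$315026.40


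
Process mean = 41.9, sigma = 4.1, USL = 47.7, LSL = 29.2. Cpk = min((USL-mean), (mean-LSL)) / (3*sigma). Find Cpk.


Cpu = (47.7 - 41.9) / (3 * 4.1) = 0.47
Cpl = (41.9 - 29.2) / (3 * 4.1) = 1.03
Cpk = min(0.47, 1.03) = 0.47

0.47
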